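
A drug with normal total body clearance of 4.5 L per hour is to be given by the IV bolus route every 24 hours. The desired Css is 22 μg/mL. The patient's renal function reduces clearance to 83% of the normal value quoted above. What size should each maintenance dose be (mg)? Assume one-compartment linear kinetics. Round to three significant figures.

Patient clearance = 0.83 × 4.500 = 3.735 L/h
At steady state, dose per interval replaces the amount cleared in that interval: D/τ = CL·Css.
D = CL × Css × τ = 3.735 × 22 × 24 = 1972 mg

1970 mg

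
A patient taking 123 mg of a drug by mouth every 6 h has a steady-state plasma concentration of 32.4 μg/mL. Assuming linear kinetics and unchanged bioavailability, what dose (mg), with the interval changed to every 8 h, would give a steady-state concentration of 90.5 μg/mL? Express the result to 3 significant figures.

For first-order elimination, Css ∝ F·D/(CL·τ); F and CL are unchanged, so Css ∝ D/τ.
D₂ = D₁ × (Css,target / Css,current) × (τ₂/τ₁) = 123 × (90.5/32.4) × (8/6) = 458.1 mg

458 mg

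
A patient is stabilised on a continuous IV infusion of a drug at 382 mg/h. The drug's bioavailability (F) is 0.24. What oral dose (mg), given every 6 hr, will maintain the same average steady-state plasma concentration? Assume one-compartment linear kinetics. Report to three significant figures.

To maintain the same Css, the systemic dosing rate must be unchanged: F·D/τ = infusion rate.
D = rate × τ / F = 382 × 6 / 0.24 = 9550 mg

9550 mg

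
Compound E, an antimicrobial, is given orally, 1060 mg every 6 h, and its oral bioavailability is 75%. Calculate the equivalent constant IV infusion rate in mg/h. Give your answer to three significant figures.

133 mg/h

Equivalent systemic input: infusion rate = F·D/τ.
Rate = 0.75 × 1060 / 6 = 132.5 mg/h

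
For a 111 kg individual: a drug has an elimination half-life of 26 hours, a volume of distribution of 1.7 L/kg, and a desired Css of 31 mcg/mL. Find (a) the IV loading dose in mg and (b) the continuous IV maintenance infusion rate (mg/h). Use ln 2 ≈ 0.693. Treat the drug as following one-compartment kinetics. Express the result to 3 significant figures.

Vd = 1.7 L/kg × 111 kg = 188.7 L
LD = Vd × C = 188.7 × 31 = 5850 mg
CL = 0.693 × Vd / t½ = 0.693 × 188.7 / 26 = 5.030 L/h
Infusion rate = CL × Css = 5.030 × 31 = 155.9 mg/h

(a) 5850 mg; (b) 156 mg/h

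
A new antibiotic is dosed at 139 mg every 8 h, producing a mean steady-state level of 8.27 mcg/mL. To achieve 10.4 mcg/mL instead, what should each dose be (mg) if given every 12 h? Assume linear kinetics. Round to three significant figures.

For first-order elimination, Css ∝ F·D/(CL·τ); F and CL are unchanged, so Css ∝ D/τ.
D₂ = D₁ × (Css,target / Css,current) × (τ₂/τ₁) = 139 × (10.4/8.27) × (12/8) = 262.2 mg

262 mg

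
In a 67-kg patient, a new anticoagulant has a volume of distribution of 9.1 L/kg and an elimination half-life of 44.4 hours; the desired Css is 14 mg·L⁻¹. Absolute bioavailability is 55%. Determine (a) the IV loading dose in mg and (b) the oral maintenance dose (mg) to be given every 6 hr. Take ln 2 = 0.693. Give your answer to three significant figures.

Vd(total) = 67 kg × 9.1 L/kg = 609.7 L
LD = Vd × C = 609.7 × 14 = 8536 mg
CL = 0.693 × Vd / t½ = 0.693 × 609.7 / 44.4 = 9.516 L/h
D = CL × Css × τ / F = 9.516 × 14 × 6 / 0.55 = 1453 mg

(a) 8540 mg; (b) 1450 mg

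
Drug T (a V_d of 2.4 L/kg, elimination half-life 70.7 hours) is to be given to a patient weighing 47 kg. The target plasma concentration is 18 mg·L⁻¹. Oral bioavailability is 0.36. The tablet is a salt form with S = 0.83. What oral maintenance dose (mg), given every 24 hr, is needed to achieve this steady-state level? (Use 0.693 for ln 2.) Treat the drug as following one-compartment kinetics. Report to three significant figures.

Total Vd = 2.4 × 47 = 112.8 L
k = 0.693/70.7 = 0.009802 h⁻¹, so CL = k·Vd = 0.009802 × 112.8 = 1.106 L/h
D = CL × Css × τ / F / S = 1.106 × 18 × 24 / 0.36 / 0.83 = 1599 mg

1600 mg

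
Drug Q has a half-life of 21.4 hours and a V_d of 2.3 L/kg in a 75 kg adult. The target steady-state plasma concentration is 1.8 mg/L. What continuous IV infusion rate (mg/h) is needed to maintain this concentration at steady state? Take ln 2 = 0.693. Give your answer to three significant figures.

10.1 mg/h

Vd = 2.3 L/kg × 75 kg = 172.5 L
CL = ln 2 · Vd / t½ = 0.693 × 172.5 / 21.4 = 5.586 L/h
Infusion rate = CL × Css = 5.586 × 1.8 = 10.05 mg/h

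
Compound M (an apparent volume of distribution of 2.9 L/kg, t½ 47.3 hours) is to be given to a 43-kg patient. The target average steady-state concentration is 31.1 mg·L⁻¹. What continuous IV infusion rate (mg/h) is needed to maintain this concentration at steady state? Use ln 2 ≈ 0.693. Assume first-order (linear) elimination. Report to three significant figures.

Total Vd = 2.9 × 43 = 124.7 L
CL = 0.693 × Vd / t½ = 0.693 × 124.7 / 47.3 = 1.827 L/h
Infusion rate = CL × Css = 1.827 × 31.1 = 56.82 mg/h

56.8 mg/h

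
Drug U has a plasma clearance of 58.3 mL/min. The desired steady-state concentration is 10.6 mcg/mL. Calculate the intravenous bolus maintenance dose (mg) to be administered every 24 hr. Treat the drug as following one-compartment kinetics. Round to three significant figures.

890 mg

CL = 58.3 mL/min × 60/1000 = 3.498 L/h
D = CL × Css × τ = 3.498 × 10.6 × 24 = 889.9 mg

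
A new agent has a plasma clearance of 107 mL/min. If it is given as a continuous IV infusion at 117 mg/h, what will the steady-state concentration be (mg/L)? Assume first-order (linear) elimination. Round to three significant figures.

CL = 107 mL/min = 107 × 0.06 = 6.420 L/h
Css = rate / CL = 117 / 6.420 = 18.22 mg/L

18.2 mg/L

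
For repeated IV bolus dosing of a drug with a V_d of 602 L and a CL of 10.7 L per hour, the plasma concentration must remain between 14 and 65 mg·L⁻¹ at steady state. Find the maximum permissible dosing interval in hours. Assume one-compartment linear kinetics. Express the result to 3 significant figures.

86.4 h

k = CL / Vd = 10.70 / 602.0 = 0.01777 h⁻¹
Between IV bolus doses, concentration decays as C = C₀·e^(−kτ), so C_peak/C_trough = e^(kτ).
τ_max = ln(C_peak/C_trough) / k = ln(65/14) / 0.01777 = 1.535 / 0.01777 = 86.38 h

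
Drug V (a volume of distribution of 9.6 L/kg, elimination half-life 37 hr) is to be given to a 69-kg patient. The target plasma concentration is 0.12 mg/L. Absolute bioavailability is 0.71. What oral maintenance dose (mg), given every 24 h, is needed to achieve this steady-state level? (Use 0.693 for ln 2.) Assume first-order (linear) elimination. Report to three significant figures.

Vd = 9.6 L/kg × 69 kg = 662.4 L
CL = 0.693 × Vd / t½ = 0.693 × 662.4 / 37 = 12.41 L/h
D = CL × Css × τ / F = 12.41 × 0.12 × 24 / 0.71 = 50.34 mg

50.3 mg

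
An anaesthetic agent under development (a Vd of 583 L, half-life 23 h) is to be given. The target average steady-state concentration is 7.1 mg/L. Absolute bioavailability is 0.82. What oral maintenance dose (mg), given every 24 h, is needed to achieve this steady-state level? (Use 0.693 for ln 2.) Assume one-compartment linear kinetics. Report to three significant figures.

CL = 0.693 × Vd / t½ = 0.693 × 583.0 / 23 = 17.57 L/h
D = CL × Css × τ / F = 17.57 × 7.1 × 24 / 0.82 = 3651 mg

3650 mg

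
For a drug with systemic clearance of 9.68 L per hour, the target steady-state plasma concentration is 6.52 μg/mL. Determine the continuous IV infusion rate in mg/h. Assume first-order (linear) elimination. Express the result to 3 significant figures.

R₀ = 9.680 × 6.52 = 63.11 mg/h

63.1 mg/h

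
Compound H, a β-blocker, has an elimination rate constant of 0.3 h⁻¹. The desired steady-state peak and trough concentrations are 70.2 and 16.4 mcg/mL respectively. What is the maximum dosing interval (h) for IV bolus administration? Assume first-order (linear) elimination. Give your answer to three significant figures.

Between IV bolus doses, concentration decays as C = C₀·e^(−kτ), so C_peak/C_trough = e^(kτ).
τ_max = ln(C_peak/C_trough) / k = ln(70.2/16.4) / 0.3000 = 1.454 / 0.3000 = 4.847 h

4.85 h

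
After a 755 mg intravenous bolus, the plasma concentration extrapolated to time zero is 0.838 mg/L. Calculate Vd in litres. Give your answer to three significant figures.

901 L

Immediately after an IV bolus, C₀ = Dose / Vd, so Vd = Dose / C₀.
Vd = 755 / 0.838 = 901.0 L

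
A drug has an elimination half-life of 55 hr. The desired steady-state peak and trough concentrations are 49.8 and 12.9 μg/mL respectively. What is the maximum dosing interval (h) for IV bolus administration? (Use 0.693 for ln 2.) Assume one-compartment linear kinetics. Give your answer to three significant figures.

k = 0.693 / t½ = 0.693 / 55 = 0.01260 h⁻¹
Between IV bolus doses, concentration decays as C = C₀·e^(−kτ), so C_peak/C_trough = e^(kτ).
τ_max = ln(C_peak/C_trough) / k = ln(49.8/12.9) / 0.01260 = 1.351 / 0.01260 = 107.2 h

107 h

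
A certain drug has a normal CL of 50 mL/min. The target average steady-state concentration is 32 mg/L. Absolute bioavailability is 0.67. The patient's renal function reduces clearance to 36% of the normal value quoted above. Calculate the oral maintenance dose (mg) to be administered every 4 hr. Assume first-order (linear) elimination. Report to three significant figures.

206 mg

CL = 50 mL/min × 60/1000 = 3.000 L/h
Patient clearance = 0.36 × 3.000 = 1.080 L/h
D = CL × Css × τ / F = 1.080 × 32 × 4 / 0.67 = 206.3 mg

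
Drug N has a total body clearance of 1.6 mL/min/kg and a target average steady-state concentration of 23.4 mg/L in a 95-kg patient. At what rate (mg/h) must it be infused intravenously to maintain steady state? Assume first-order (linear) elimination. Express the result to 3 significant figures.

CL = 1.6 mL/min/kg × 95 kg = 152.0 mL/min = 152.0 × 60/1000 = 9.120 L/h
At steady state, infusion rate equals elimination rate: rate in = CL × Css.
Rate = CL × Css = 9.120 × 23.4 = 213.4 mg/h

213 mg/h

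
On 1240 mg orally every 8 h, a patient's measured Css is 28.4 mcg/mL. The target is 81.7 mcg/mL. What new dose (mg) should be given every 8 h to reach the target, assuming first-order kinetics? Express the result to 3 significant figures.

3570 mg

With linear kinetics, Css is proportional to dose rate (D/τ) at fixed clearance.
D₂ = D₁ × (Css,target / Css,current) = 1240 × 81.7/28.4 = 3567 mg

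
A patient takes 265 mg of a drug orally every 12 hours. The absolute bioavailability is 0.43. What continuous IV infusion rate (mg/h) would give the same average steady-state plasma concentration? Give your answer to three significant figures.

9.50 mg/h

Equivalent systemic input: infusion rate = F·D/τ.
Rate = 0.43 × 265 / 12 = 9.496 mg/h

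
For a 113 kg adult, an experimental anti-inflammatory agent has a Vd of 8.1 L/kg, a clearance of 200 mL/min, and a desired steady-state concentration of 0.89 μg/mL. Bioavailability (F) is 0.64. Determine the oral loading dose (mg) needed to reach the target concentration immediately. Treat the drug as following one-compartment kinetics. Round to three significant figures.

Vd = 8.1 L/kg × 113 kg = 915.3 L
The loading dose fills Vd to the target concentration; clearance is irrelevant here.
LD = Vd × C / F = 915.3 × 0.8900 / 0.64 = 1273 mg

1270 mg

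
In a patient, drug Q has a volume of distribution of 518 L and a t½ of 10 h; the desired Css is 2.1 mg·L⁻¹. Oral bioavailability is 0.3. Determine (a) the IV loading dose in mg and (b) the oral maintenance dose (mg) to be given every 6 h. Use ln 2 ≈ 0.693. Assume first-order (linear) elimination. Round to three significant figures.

LD = Vd × C = 518.0 × 2.1 = 1088 mg
CL = 0.693 × Vd / t½ = 0.693 × 518.0 / 10 = 35.90 L/h
D = CL × Css × τ / F = 35.90 × 2.1 × 6 / 0.3 = 1508 mg

(a) 1090 mg; (b) 1510 mg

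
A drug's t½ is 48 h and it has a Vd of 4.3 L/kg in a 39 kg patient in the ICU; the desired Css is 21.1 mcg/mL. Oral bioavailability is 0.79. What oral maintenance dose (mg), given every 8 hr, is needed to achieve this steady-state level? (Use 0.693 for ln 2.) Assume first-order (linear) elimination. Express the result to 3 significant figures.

517 mg

Total Vd = 4.3 × 39 = 167.7 L
CL = ln 2 · Vd / t½ = 0.693 × 167.7 / 48 = 2.421 L/h
D = CL × Css × τ / F = 2.421 × 21.1 × 8 / 0.79 = 517.3 mg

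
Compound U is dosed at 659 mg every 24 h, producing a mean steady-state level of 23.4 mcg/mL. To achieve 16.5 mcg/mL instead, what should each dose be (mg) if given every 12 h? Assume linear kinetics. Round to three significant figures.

232 mg

For first-order elimination, Css ∝ F·D/(CL·τ); F and CL are unchanged, so Css ∝ D/τ.
D₂ = D₁ × (Css,target / Css,current) × (τ₂/τ₁) = 659 × (16.5/23.4) × (12/24) = 232.3 mg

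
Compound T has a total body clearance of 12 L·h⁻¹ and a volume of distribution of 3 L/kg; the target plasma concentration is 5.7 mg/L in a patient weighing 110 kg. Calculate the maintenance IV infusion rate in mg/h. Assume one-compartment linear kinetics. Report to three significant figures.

68.4 mg/h

R₀ = 12.00 × 5.7 = 68.40 mg/h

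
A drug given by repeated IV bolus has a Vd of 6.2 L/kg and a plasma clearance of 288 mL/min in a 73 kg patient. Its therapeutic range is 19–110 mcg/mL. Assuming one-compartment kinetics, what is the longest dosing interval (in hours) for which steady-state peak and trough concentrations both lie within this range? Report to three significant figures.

46.0 h

Vd(total) = 73 kg × 6.2 L/kg = 452.6 L
CL = 288 mL/min = 288 × 0.06 = 17.28 L/h
k = CL / Vd = 17.28 / 452.6 = 0.03818 h⁻¹
Between IV bolus doses, concentration decays as C = C₀·e^(−kτ), so C_peak/C_trough = e^(kτ).
τ_max = ln(C_peak/C_trough) / k = ln(110/19) / 0.03818 = 1.756 / 0.03818 = 45.99 h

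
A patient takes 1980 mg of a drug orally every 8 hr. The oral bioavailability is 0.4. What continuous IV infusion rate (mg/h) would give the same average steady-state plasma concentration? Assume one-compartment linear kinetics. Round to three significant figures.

Equivalent systemic input: infusion rate = F·D/τ.
Rate = 0.4 × 1980 / 8 = 99.00 mg/h

99.0 mg/h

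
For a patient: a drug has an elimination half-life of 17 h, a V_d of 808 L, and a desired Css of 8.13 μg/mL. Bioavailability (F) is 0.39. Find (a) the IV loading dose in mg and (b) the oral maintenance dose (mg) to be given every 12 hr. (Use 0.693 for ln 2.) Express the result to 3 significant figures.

(a) 6570 mg; (b) 8240 mg

LD = Vd × C = 808.0 × 8.13 = 6569 mg
CL = 0.693 × Vd / t½ = 0.693 × 808.0 / 17 = 32.94 L/h
D = CL × Css × τ / F = 32.94 × 8.13 × 12 / 0.39 = 8240 mg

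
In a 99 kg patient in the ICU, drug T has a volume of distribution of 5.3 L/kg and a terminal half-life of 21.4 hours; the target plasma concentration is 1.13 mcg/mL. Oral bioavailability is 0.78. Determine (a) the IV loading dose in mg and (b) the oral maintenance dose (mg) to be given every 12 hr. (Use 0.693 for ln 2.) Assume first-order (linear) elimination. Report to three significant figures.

Vd = 5.3 L/kg × 99 kg = 524.7 L
LD = Vd × C = 524.7 × 1.13 = 592.9 mg
CL = 0.693 × Vd / t½ = 0.693 × 524.7 / 21.4 = 16.99 L/h
D = CL × Css × τ / F = 16.99 × 1.13 × 12 / 0.78 = 295.4 mg

(a) 593 mg; (b) 295 mg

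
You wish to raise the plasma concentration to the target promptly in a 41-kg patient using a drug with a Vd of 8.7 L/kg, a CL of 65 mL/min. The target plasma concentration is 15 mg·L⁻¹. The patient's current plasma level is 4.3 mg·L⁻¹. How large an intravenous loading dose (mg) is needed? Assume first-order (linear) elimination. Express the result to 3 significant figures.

Total Vd = 8.7 × 41 = 356.7 L
Concentration deficit ΔC = 15 − 4.3 = 10.70 mg/L
LD = Vd × ΔC = 356.7 × 10.70 = 3817 mg

3820 mg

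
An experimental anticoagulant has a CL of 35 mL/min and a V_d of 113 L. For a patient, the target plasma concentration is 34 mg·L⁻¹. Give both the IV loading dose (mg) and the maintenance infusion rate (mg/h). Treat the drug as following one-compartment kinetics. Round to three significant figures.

Loading dose = Vd × C = 113.0 × 34 = 3842 mg
Convert clearance: 35 mL/min × 60 min/h ÷ 1000 mL/L = 2.100 L/h
Maintenance infusion rate = CL × Css = 2.100 × 34 = 71.40 mg/h

(a) 3840 mg; (b) 71.4 mg/h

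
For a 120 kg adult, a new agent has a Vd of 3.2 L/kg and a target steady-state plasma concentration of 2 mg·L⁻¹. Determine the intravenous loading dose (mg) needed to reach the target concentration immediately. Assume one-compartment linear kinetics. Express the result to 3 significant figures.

Total Vd = 3.2 × 120 = 384.0 L
LD = Vd × C = 384.0 × 2.000 = 768.0 mg

768 mg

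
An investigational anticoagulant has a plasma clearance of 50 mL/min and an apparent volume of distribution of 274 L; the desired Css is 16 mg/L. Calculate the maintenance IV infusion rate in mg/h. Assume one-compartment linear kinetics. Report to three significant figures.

48.0 mg/h

Convert clearance: 50 mL/min × 60 min/h ÷ 1000 mL/L = 3.000 L/h
Vd does not affect the maintenance rate; only clearance governs steady-state input.
R₀ = 3.000 × 16 = 48.00 mg/h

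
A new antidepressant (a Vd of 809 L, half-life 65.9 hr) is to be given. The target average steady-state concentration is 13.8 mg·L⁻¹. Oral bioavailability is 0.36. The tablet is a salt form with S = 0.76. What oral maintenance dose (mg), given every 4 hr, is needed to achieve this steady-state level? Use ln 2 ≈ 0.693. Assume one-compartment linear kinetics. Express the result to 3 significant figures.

CL = 0.693 × Vd / t½ = 0.693 × 809.0 / 65.9 = 8.507 L/h
D = CL × Css × τ / F / S = 8.507 × 13.8 × 4 / 0.36 / 0.76 = 1716 mg

1720 mg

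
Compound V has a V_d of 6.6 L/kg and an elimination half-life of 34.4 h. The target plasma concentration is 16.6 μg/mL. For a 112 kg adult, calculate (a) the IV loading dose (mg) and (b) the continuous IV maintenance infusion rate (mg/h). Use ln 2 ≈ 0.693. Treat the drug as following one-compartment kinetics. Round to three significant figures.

Vd(total) = 112 kg × 6.6 L/kg = 739.2 L
LD = Vd × C = 739.2 × 16.6 = 12270 mg
CL = 0.693 × Vd / t½ = 0.693 × 739.2 / 34.4 = 14.89 L/h
Infusion rate = CL × Css = 14.89 × 16.6 = 247.2 mg/h

(a) 12300 mg; (b) 247 mg/h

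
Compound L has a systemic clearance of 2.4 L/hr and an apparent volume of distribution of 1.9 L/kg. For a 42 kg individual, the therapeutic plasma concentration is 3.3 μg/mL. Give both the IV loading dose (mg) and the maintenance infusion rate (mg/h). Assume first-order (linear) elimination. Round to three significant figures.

Total Vd = 1.9 × 42 = 79.80 L
Loading dose = Vd × C = 79.80 × 3.3 = 263.3 mg
Infusion rate = 2.400 L/h × 3.3 mg/L = 7.920 mg/h

(a) 263 mg; (b) 7.92 mg/h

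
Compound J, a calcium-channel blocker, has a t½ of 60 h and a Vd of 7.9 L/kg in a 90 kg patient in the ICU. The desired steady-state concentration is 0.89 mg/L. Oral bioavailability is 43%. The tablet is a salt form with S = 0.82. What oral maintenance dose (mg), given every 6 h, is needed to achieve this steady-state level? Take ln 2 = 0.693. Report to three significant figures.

124 mg

Vd = 7.9 L/kg × 90 kg = 711.0 L
k = 0.693/60 = 0.01155 h⁻¹, so CL = k·Vd = 0.01155 × 711.0 = 8.212 L/h
D = CL × Css × τ / F / S = 8.212 × 0.89 × 6 / 0.43 / 0.82 = 124.4 mg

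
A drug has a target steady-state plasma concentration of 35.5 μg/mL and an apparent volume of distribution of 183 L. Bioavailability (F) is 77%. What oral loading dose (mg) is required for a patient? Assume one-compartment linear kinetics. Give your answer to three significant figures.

LD = Vd × C / F = 183.0 × 35.50 / 0.77 = 8437 mg

8440 mg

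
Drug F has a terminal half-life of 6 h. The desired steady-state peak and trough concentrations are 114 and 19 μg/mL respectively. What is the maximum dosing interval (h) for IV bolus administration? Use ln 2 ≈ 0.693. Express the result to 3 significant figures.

k = 0.693 / t½ = 0.693 / 6 = 0.1155 h⁻¹
Between IV bolus doses, concentration decays as C = C₀·e^(−kτ), so C_peak/C_trough = e^(kτ).
τ_max = ln(C_peak/C_trough) / k = ln(114/19) / 0.1155 = 1.792 / 0.1155 = 15.52 h

15.5 h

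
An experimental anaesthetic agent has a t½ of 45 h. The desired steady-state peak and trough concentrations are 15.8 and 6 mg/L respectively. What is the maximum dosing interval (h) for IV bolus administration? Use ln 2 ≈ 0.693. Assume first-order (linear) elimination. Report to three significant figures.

62.9 h

k = 0.693 / t½ = 0.693 / 45 = 0.01540 h⁻¹
Between IV bolus doses, concentration decays as C = C₀·e^(−kτ), so C_peak/C_trough = e^(kτ).
τ_max = ln(C_peak/C_trough) / k = ln(15.8/6) / 0.01540 = 0.9683 / 0.01540 = 62.88 h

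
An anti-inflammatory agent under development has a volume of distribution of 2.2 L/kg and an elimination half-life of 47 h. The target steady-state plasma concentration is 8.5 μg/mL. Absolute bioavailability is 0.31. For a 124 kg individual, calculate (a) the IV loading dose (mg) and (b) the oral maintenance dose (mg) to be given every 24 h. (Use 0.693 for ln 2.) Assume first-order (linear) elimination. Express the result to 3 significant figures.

Total Vd = 2.2 × 124 = 272.8 L
LD = Vd × C = 272.8 × 8.5 = 2319 mg
CL = 0.693 × Vd / t½ = 0.693 × 272.8 / 47 = 4.022 L/h
D = CL × Css × τ / F = 4.022 × 8.5 × 24 / 0.31 = 2647 mg

(a) 2320 mg; (b) 2650 mg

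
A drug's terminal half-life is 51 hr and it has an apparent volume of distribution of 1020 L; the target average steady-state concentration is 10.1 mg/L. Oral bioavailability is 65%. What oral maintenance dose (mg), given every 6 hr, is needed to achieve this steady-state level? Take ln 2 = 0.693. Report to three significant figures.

CL = ln 2 · Vd / t½ = 0.693 × 1020 / 51 = 13.86 L/h
D = CL × Css × τ / F = 13.86 × 10.1 × 6 / 0.65 = 1292 mg

1290 mg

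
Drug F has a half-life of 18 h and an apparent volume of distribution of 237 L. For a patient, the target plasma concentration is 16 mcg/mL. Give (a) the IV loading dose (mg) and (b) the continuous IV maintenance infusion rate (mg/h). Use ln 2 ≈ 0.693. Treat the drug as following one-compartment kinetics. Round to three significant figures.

LD = Vd × C = 237.0 × 16 = 3792 mg
CL = 0.693 × Vd / t½ = 0.693 × 237.0 / 18 = 9.125 L/h
Infusion rate = CL × Css = 9.125 × 16 = 146.0 mg/h

(a) 3790 mg; (b) 146 mg/h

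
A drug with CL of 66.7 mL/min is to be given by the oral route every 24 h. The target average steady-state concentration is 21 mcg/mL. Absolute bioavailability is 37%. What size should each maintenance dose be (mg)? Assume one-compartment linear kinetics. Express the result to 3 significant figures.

CL = 66.7 mL/min × 60/1000 = 4.002 L/h
At steady state, dose per interval replaces the amount cleared in that interval: F·D/τ = CL·Css.
D = CL × Css × τ / F = 4.002 × 21 × 24 / 0.37 = 5451 mg

5450 mg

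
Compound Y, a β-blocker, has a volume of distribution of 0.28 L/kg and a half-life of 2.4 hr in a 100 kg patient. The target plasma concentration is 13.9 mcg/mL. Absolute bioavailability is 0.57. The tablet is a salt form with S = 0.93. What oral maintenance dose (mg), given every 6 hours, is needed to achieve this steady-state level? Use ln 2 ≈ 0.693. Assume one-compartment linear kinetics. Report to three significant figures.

Total Vd = 0.28 × 100 = 28.00 L
CL = ln 2 · Vd / t½ = 0.693 × 28.00 / 2.4 = 8.085 L/h
D = CL × Css × τ / F / S = 8.085 × 13.9 × 6 / 0.57 / 0.93 = 1272 mg

1270 mg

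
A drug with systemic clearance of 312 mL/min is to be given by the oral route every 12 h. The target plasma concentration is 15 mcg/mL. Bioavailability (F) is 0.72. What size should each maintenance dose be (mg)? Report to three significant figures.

4680 mg

CL = 312 mL/min = 312 × 0.06 = 18.72 L/h
D = CL × Css × τ / F = 18.72 × 15 × 12 / 0.72 = 4680 mg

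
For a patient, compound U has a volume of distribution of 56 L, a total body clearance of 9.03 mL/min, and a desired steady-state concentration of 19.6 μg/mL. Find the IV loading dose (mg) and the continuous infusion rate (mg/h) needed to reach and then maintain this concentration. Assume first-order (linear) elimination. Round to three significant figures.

(a) 1100 mg; (b) 10.6 mg/h

Loading dose = Vd × C = 56.00 × 19.6 = 1098 mg
Convert clearance: 9.03 mL/min × 60 min/h ÷ 1000 mL/L = 0.5418 L/h
Maintenance: replace elimination → rate = CL × Css = 0.5418 × 19.6 = 10.62 mg/h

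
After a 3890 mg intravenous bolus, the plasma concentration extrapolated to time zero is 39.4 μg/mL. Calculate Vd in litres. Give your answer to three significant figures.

Immediately after an IV bolus, C₀ = Dose / Vd, so Vd = Dose / C₀.
Vd = 3890 / 39.4 = 98.73 L

98.7 L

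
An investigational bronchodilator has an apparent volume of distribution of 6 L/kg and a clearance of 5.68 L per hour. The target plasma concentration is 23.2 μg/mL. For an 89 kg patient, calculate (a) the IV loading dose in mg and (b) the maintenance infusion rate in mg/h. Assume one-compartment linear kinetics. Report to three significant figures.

Total Vd = 6 × 89 = 534.0 L
LD = Vd · C_target = 534.0 × 23.2 = 12390 mg
Maintenance: replace elimination → rate = CL × Css = 5.680 × 23.2 = 131.8 mg/h

(a) 12400 mg; (b) 132 mg/h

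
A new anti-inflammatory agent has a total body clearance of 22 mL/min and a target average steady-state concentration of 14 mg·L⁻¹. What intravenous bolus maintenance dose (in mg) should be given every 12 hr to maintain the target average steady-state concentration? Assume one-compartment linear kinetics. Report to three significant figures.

CL = 22 mL/min = 22 × 0.06 = 1.320 L/h
D = CL × Css × τ = 1.320 × 14 × 12 = 221.8 mg

222 mg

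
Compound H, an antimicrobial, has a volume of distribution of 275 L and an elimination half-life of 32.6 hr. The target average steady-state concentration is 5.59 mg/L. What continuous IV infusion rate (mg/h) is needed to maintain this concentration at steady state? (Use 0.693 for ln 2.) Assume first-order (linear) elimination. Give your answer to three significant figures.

k = 0.693/32.6 = 0.02126 h⁻¹, so CL = k·Vd = 0.02126 × 275.0 = 5.847 L/h
Infusion rate = CL × Css = 5.847 × 5.59 = 32.68 mg/h

32.7 mg/h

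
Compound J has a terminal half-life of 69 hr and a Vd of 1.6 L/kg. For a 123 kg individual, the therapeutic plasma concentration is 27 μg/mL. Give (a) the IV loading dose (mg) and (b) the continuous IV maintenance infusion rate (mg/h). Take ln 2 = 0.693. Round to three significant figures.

Total Vd = 1.6 × 123 = 196.8 L
LD = Vd × C = 196.8 × 27 = 5314 mg
CL = 0.693 × Vd / t½ = 0.693 × 196.8 / 69 = 1.977 L/h
Infusion rate = CL × Css = 1.977 × 27 = 53.38 mg/h

(a) 5310 mg; (b) 53.4 mg/h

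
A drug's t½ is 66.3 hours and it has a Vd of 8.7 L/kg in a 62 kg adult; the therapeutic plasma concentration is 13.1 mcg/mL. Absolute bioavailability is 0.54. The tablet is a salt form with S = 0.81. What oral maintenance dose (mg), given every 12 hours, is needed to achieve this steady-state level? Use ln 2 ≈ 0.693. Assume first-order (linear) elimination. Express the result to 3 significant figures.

Vd = 8.7 L/kg × 62 kg = 539.4 L
CL = 0.693 × Vd / t½ = 0.693 × 539.4 / 66.3 = 5.638 L/h
D = CL × Css × τ / F / S = 5.638 × 13.1 × 12 / 0.54 / 0.81 = 2026 mg

2030 mg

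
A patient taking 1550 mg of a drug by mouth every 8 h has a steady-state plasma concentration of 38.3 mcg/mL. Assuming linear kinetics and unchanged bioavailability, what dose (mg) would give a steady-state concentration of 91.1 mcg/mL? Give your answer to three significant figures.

With linear kinetics, Css is proportional to dose rate (D/τ) at fixed clearance.
D₂ = D₁ × (Css,target / Css,current) = 1550 × 91.1/38.3 = 3687 mg

3690 mg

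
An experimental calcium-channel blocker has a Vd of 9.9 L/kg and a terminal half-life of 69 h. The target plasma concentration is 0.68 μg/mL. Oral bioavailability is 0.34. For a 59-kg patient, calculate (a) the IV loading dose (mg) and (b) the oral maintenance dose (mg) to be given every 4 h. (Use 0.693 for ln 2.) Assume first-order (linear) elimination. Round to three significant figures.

Total Vd = 9.9 × 59 = 584.1 L
LD = Vd × C = 584.1 × 0.68 = 397.2 mg
CL = 0.693 × Vd / t½ = 0.693 × 584.1 / 69 = 5.866 L/h
D = CL × Css × τ / F = 5.866 × 0.68 × 4 / 0.34 = 46.93 mg

(a) 397 mg; (b) 46.9 mg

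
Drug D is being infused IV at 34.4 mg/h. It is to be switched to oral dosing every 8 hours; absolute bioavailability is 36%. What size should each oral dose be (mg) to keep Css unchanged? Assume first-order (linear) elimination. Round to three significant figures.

764 mg

To maintain the same Css, the systemic dosing rate must be unchanged: F·D/τ = infusion rate.
D = rate × τ / F = 34.4 × 8 / 0.36 = 764.4 mg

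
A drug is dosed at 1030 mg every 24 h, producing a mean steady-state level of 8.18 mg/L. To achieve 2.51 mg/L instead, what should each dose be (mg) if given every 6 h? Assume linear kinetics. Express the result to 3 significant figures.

79.0 mg

For first-order elimination, Css ∝ F·D/(CL·τ); F and CL are unchanged, so Css ∝ D/τ.
D₂ = D₁ × (Css,target / Css,current) × (τ₂/τ₁) = 1030 × (2.51/8.18) × (6/24) = 79.01 mg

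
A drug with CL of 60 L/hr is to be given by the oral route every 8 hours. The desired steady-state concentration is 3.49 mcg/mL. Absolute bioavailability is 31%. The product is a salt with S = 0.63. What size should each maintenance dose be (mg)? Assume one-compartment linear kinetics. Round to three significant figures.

D = CL × Css × τ / F / S = 60.00 × 3.49 × 8 / 0.31 / 0.63 = 8578 mg

8580 mg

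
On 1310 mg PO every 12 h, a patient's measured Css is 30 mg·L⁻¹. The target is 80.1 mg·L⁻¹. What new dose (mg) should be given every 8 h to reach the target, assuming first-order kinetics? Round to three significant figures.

With linear kinetics, Css is proportional to dose rate (D/τ) at fixed clearance.
D₂ = D₁ × (Css,target / Css,current) × (τ₂/τ₁) = 1310 × (80.1/30) × (8/12) = 2332 mg

2330 mg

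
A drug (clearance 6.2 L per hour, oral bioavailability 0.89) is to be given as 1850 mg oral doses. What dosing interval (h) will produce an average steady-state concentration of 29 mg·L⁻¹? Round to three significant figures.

F·D/τ = CL·Css → τ = F·D / (CL·Css).
τ = 0.89 × 1850 / (6.2 × 29) = 9.157 h

9.16 h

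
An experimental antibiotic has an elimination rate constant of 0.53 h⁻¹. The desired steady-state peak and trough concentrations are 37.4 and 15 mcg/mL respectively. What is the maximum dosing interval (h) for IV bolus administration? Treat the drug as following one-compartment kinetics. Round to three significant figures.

Between IV bolus doses, concentration decays as C = C₀·e^(−kτ), so C_peak/C_trough = e^(kτ).
τ_max = ln(C_peak/C_trough) / k = ln(37.4/15) / 0.5300 = 0.9136 / 0.5300 = 1.724 h

1.72 h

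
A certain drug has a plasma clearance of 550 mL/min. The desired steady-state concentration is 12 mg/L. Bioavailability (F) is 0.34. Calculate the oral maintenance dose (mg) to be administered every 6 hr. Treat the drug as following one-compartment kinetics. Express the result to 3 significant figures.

6990 mg

CL = 550 mL/min × 60/1000 = 33.00 L/h
D = CL × Css × τ / F = 33.00 × 12 × 6 / 0.34 = 6988 mg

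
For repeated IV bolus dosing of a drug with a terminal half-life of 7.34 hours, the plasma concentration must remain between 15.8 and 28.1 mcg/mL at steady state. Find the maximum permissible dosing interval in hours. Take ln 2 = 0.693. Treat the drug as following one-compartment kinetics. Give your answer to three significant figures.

k = 0.693 / t½ = 0.693 / 7.34 = 0.09441 h⁻¹
Between IV bolus doses, concentration decays as C = C₀·e^(−kτ), so C_peak/C_trough = e^(kτ).
τ_max = ln(C_peak/C_trough) / k = ln(28.1/15.8) / 0.09441 = 0.5758 / 0.09441 = 6.099 h

6.10 h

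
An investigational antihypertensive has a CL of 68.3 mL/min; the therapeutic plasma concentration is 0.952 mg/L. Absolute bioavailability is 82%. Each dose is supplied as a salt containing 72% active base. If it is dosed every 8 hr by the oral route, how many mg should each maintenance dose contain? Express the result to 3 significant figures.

CL = 68.3 mL/min × 60/1000 = 4.098 L/h
At steady state, dose per interval replaces the amount cleared in that interval: F·S·D/τ = CL·Css.
D = CL × Css × τ / F / S = 4.098 × 0.952 × 8 / 0.82 / 0.72 = 52.86 mg

52.9 mg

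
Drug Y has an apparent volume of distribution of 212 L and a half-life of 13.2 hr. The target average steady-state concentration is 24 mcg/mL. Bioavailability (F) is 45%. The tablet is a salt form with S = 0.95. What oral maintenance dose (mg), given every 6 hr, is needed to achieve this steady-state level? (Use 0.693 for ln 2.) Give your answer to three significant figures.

3750 mg

CL = ln 2 · Vd / t½ = 0.693 × 212.0 / 13.2 = 11.13 L/h
D = CL × Css × τ / F / S = 11.13 × 24 × 6 / 0.45 / 0.95 = 3749 mg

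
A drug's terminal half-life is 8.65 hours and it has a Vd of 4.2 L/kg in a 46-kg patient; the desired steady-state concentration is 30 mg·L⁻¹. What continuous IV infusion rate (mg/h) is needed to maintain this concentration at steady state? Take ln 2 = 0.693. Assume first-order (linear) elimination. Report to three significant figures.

Vd(total) = 46 kg × 4.2 L/kg = 193.2 L
CL = 0.693 × Vd / t½ = 0.693 × 193.2 / 8.65 = 15.48 L/h
Infusion rate = CL × Css = 15.48 × 30 = 464.4 mg/h

464 mg/h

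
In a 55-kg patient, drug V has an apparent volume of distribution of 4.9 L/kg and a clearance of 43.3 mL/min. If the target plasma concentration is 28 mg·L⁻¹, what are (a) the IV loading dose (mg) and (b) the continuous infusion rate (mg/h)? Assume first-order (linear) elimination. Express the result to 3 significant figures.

(a) 7550 mg; (b) 72.7 mg/h

Vd = 4.9 L/kg × 55 kg = 269.5 L
Loading dose = Vd × C = 269.5 × 28 = 7546 mg
CL = 43.3 mL/min = 43.3 × 0.06 = 2.598 L/h
Maintenance: replace elimination → rate = CL × Css = 2.598 × 28 = 72.74 mg/h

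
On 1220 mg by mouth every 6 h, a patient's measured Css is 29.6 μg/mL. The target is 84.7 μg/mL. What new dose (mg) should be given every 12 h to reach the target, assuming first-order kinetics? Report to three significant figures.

6980 mg

With linear kinetics, Css is proportional to dose rate (D/τ) at fixed clearance.
D₂ = D₁ × (Css,target / Css,current) × (τ₂/τ₁) = 1220 × (84.7/29.6) × (12/6) = 6982 mg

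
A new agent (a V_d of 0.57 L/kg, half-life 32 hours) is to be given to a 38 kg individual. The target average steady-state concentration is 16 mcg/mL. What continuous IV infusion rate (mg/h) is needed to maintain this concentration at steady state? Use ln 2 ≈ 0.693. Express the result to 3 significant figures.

7.51 mg/h

Vd(total) = 38 kg × 0.57 L/kg = 21.66 L
k = 0.693/32 = 0.02166 h⁻¹, so CL = k·Vd = 0.02166 × 21.66 = 0.4692 L/h
Infusion rate = CL × Css = 0.4692 × 16 = 7.507 mg/h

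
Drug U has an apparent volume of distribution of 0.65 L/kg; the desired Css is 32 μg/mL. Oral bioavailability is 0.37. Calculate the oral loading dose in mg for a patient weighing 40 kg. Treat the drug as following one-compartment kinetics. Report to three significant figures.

Vd = 0.65 L/kg × 40 kg = 26.00 L
The loading dose fills Vd to the target concentration.
LD = Vd × C / F = 26.00 × 32.00 / 0.37 = 2249 mg

2250 mg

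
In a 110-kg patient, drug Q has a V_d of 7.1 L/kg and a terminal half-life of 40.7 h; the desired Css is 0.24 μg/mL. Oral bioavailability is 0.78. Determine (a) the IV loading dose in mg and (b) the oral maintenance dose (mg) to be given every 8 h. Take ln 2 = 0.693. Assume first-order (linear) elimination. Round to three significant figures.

Total Vd = 7.1 × 110 = 781.0 L
LD = Vd × C = 781.0 × 0.24 = 187.4 mg
CL = 0.693 × Vd / t½ = 0.693 × 781.0 / 40.7 = 13.30 L/h
D = CL × Css × τ / F = 13.30 × 0.24 × 8 / 0.78 = 32.74 mg

(a) 187 mg; (b) 32.7 mg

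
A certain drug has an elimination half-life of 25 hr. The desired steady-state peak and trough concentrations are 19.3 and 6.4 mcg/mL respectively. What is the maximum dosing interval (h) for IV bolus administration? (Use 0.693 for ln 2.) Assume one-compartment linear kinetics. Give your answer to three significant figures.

k = 0.693 / t½ = 0.693 / 25 = 0.02772 h⁻¹
Between IV bolus doses, concentration decays as C = C₀·e^(−kτ), so C_peak/C_trough = e^(kτ).
τ_max = ln(C_peak/C_trough) / k = ln(19.3/6.4) / 0.02772 = 1.104 / 0.02772 = 39.83 h

39.8 h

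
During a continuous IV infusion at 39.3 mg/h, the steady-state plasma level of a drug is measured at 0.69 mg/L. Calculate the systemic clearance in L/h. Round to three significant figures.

57.0 L/h

At steady state, infusion rate = CL × Css, so CL = rate / Css.
CL = 39.3 / 0.69 = 56.96 L/h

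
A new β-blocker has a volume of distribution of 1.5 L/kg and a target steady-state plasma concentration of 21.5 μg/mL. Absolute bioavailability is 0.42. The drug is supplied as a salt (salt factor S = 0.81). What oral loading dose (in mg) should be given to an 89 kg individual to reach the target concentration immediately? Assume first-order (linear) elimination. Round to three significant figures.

8440 mg

Total Vd = 1.5 × 89 = 133.5 L
The loading dose fills Vd to the target concentration.
LD = Vd × C / F / S = 133.5 × 21.50 / 0.42 / 0.81 = 8437 mg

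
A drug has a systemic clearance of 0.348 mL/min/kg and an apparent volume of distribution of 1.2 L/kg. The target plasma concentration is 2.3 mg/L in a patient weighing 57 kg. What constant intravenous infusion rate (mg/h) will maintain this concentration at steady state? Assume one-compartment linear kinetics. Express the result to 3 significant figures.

2.74 mg/h

CL = 0.348 mL/min/kg × 57 kg = 19.84 mL/min = 19.84 × 60/1000 = 1.190 L/h
Rate = CL × Css = 1.190 × 2.3 = 2.737 mg/h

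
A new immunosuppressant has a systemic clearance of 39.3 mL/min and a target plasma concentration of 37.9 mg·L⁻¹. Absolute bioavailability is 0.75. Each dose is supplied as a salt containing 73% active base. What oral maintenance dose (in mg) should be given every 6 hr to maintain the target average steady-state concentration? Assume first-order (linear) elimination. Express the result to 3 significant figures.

979 mg

Convert clearance: 39.3 mL/min × 60 min/h ÷ 1000 mL/L = 2.358 L/h
D = CL × Css × τ / F / S = 2.358 × 37.9 × 6 / 0.75 / 0.73 = 979.4 mg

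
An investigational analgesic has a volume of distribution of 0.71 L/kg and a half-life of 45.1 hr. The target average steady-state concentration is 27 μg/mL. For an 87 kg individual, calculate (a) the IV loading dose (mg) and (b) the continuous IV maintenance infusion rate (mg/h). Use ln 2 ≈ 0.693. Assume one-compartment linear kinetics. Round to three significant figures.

Vd(total) = 87 kg × 0.71 L/kg = 61.77 L
LD = Vd × C = 61.77 × 27 = 1668 mg
CL = 0.693 × Vd / t½ = 0.693 × 61.77 / 45.1 = 0.9491 L/h
Infusion rate = CL × Css = 0.9491 × 27 = 25.63 mg/h

(a) 1670 mg; (b) 25.6 mg/h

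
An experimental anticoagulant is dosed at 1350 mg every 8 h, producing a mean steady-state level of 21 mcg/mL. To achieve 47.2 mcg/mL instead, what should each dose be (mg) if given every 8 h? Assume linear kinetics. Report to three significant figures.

With linear kinetics, Css is proportional to dose rate (D/τ) at fixed clearance.
D₂ = D₁ × (Css,target / Css,current) = 1350 × 47.2/21 = 3034 mg

3030 mg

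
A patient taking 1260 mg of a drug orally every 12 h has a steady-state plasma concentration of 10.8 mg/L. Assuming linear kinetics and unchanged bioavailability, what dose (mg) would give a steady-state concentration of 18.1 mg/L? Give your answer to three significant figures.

For first-order elimination, Css ∝ F·D/(CL·τ); F and CL are unchanged, so Css ∝ D/τ.
D₂ = D₁ × (Css,target / Css,current) = 1260 × 18.1/10.8 = 2112 mg

2110 mg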